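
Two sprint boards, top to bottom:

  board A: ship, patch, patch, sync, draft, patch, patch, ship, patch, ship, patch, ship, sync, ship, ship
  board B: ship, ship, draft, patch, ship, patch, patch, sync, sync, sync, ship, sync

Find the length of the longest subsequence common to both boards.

Taking ship at board A[1]=board B[2], draft at board A[5]=board B[3], patch at board A[7]=board B[4], ship at board A[8]=board B[5], patch at board A[9]=board B[6], patch at board A[11]=board B[7], ship at board A[12]=board B[11], sync at board A[13]=board B[12] gives a common subsequence of length 8. The LCS DP gives dp[15][12] = 8, so this is optimal.

8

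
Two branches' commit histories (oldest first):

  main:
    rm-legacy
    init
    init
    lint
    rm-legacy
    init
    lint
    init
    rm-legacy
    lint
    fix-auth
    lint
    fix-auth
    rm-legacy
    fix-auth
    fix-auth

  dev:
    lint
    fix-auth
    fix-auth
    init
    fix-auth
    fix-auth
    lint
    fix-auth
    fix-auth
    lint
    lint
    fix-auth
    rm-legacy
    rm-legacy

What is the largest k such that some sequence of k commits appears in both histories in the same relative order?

Taking lint at main[4]=dev[1], then init at main[6]=dev[4], then lint at main[7]=dev[7], then lint at main[10]=dev[10], then lint at main[12]=dev[11], then fix-auth at main[13]=dev[12], then rm-legacy at main[14]=dev[14] gives a common subsequence of length 7. Since dp[16][14] = 7, nothing longer is possible.

7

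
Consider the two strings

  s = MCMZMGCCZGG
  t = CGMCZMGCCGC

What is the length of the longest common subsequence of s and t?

8

Match M [1,3], then C [2,4], then Z [4,5], then M [5,6], then G [6,7], then C [7,8], then C [8,9], then G [10,10] — 8 characters in the same relative order in both. Since dp[11][11] = 8, nothing longer is possible.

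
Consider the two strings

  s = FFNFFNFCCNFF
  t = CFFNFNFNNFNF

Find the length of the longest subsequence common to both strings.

9

Let dp[i][j] be the LCS length of the first i characters of s and the first j characters of t. dp[i][j] = dp[i-1][j-1]+1 when the i-th and j-th characters match, else max(dp[i-1][j], dp[i][j-1]).
    ·  C  F  F  N  F  N  F  N  N  F  N  F
 ·  0  0  0  0  0  0  0  0  0  0  0  0  0
 F  0  0  1  1  1  1  1  1  1  1  1  1  1
 F  0  0  1  2  2  2  2  2  2  2  2  2  2
 N  0  0  1  2  3  3  3  3  3  3  3  3  3
 F  0  0  1  2  3  4  4  4  4  4  4  4  4
 F  0  0  1  2  3  4  4  5  5  5  5  5  5
 N  0  0  1  2  3  4  5  5  6  6  6  6  6
 F  0  0  1  2  3  4  5  6  6  6  7  7  7
 C  0  1  1  2  3  4  5  6  6  6  7  7  7
 C  0  1  1  2  3  4  5  6  6  6  7  7  7
 N  0  1  1  2  3  4  5  6  7  7  7  8  8
 F  0  1  2  2  3  4  5  6  7  7  8  8  9
 F  0  1  2  3  3  4  5  6  7  7  8  8  9
dp[12][12] = 9. One LCS (by backtracking along matches): FFNFFNFNF.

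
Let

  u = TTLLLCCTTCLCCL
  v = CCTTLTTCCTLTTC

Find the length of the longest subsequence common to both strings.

One common subsequence of length 8: T (u #1, v #3); then T (u #2, v #4); then L (u #3, v #5); then C (u #6, v #8); then C (u #7, v #9); then T (u #8, v #12); then T (u #9, v #13); then C (u #13, v #14), and the DP table's final entry dp[14][14] is also 8, so no common subsequence is longer.

8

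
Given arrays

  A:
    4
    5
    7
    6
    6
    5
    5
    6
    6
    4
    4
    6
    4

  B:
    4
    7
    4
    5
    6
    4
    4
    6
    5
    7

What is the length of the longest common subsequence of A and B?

Let dp[i][j] be the LCS length of the first i values of A and the first j values of B. dp[i][j] = dp[i-1][j-1]+1 when the i-th and j-th values match, else max(dp[i-1][j], dp[i][j-1]).
    ·  4  7  4  5  6  4  4  6  5  7
 ·  0  0  0  0  0  0  0  0  0  0  0
 4  0  1  1  1  1  1  1  1  1  1  1
 5  0  1  1  1  2  2  2  2  2  2  2
 7  0  1  2  2  2  2  2  2  2  2  3
 6  0  1  2  2  2  3  3  3  3  3  3
 6  0  1  2  2  2  3  3  3  4  4  4
 5  0  1  2  2  3  3  3  3  4  5  5
 5  0  1  2  2  3  3  3  3  4  5  5
 6  0  1  2  2  3  4  4  4  4  5  5
 6  0  1  2  2  3  4  4  4  5  5  5
 4  0  1  2  3  3  4  5  5  5  5  5
 4  0  1  2  3  3  4  5  6  6  6  6
 6  0  1  2  3  3  4  5  6  7  7  7
 4  0  1  2  3  3  4  5  6  7  7  7
dp[13][10] = 7. One LCS (by backtracking along matches): 4, 7, 5, 6, 4, 4, 6.

7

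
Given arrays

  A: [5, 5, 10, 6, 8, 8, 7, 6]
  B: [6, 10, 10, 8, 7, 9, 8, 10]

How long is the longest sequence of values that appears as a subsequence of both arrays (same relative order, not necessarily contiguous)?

3

Match 10 at A[3]=B[3], 8 at A[5]=B[4], 8 at A[6]=B[7] — 3 values in the same relative order in both. Since dp[8][8] = 3, nothing longer is possible.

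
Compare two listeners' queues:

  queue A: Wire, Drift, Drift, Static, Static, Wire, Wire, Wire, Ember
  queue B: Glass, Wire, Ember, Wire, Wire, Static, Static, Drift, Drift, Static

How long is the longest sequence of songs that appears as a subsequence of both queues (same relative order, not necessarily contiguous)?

Pick Wire (queue A #1, queue B #5); then Drift (queue A #2, queue B #8); then Drift (queue A #3, queue B #9); then Static (queue A #5, queue B #10); all 4 songs appear in both, in order, and the DP table's final entry dp[9][10] is also 4, so no common subsequence is longer.

4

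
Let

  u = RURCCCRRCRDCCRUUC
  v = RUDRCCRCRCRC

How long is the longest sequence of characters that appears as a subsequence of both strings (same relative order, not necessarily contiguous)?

11

One common subsequence of length 11: R at u[1]=v[1] → U at u[2]=v[2] → R at u[3]=v[4] → C at u[5]=v[5] → C at u[6]=v[6] → R at u[8]=v[7] → C at u[9]=v[8] → R at u[10]=v[9] → C at u[13]=v[10] → R at u[14]=v[11] → C at u[17]=v[12]. Since dp[17][12] = 11, nothing longer is possible.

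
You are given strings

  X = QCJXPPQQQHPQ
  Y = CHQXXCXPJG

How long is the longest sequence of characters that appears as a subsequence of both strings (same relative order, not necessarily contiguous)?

4

Let dp[i][j] be the LCS length of the first i characters of X and the first j characters of Y. dp[i][j] = dp[i-1][j-1]+1 when the i-th and j-th characters match, else max(dp[i-1][j], dp[i][j-1]).
    ·  C  H  Q  X  X  C  X  P  J  G
 ·  0  0  0  0  0  0  0  0  0  0  0
 Q  0  0  0  1  1  1  1  1  1  1  1
 C  0  1  1  1  1  1  2  2  2  2  2
 J  0  1  1  1  1  1  2  2  2  3  3
 X  0  1  1  1  2  2  2  3  3  3  3
 P  0  1  1  1  2  2  2  3  4  4  4
 P  0  1  1  1  2  2  2  3  4  4  4
 Q  0  1  1  2  2  2  2  3  4  4  4
 Q  0  1  1  2  2  2  2  3  4  4  4
 Q  0  1  1  2  2  2  2  3  4  4  4
 H  0  1  2  2  2  2  2  3  4  4  4
 P  0  1  2  2  2  2  2  3  4  4  4
 Q  0  1  2  3  3  3  3  3  4  4  4
dp[12][10] = 4. One LCS (by backtracking along matches): QCXP.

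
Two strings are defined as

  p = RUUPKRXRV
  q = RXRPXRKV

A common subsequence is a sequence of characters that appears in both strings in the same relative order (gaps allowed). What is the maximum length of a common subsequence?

5

Let dp[i][j] be the LCS length of the first i characters of p and the first j characters of q. dp[i][j] = dp[i-1][j-1]+1 when the i-th and j-th characters match, else max(dp[i-1][j], dp[i][j-1]).
    ·  R  X  R  P  X  R  K  V
 ·  0  0  0  0  0  0  0  0  0
 R  0  1  1  1  1  1  1  1  1
 U  0  1  1  1  1  1  1  1  1
 U  0  1  1  1  1  1  1  1  1
 P  0  1  1  1  2  2  2  2  2
 K  0  1  1  1  2  2  2  3  3
 R  0  1  1  2  2  2  3  3  3
 X  0  1  2  2  2  3  3  3  3
 R  0  1  2  3  3  3  4  4  4
 V  0  1  2  3  3  3  4  4  5
dp[9][8] = 5. One LCS (by backtracking along matches): RPXRV.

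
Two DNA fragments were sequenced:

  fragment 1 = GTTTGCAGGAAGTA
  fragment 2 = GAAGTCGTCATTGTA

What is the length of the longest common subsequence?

Taking G [1,4], then T [2,5], then T [4,8], then C [6,9], then A [7,10], then G [12,13], then T [13,14], then A [14,15] gives a common subsequence of length 8. dp[14][15] = 8 confirms this is the maximum.

8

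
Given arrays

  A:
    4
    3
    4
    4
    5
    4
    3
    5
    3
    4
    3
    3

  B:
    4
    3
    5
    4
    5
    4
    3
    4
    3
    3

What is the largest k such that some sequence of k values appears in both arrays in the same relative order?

9

Let dp[i][j] be the LCS length of the first i values of A and the first j values of B. dp[i][j] = dp[i-1][j-1]+1 when the i-th and j-th values match, else max(dp[i-1][j], dp[i][j-1]).
    ·  4  3  5  4  5  4  3  4  3  3
 ·  0  0  0  0  0  0  0  0  0  0  0
 4  0  1  1  1  1  1  1  1  1  1  1
 3  0  1  2  2  2  2  2  2  2  2  2
 4  0  1  2  2  3  3  3  3  3  3  3
 4  0  1  2  2  3  3  4  4  4  4  4
 5  0  1  2  3  3  4  4  4  4  4  4
 4  0  1  2  3  4  4  5  5  5  5  5
 3  0  1  2  3  4  4  5  6  6  6  6
 5  0  1  2  3  4  5  5  6  6  6  6
 3  0  1  2  3  4  5  5  6  6  7  7
 4  0  1  2  3  4  5  6  6  7  7  7
 3  0  1  2  3  4  5  6  7  7  8  8
 3  0  1  2  3  4  5  6  7  7  8  9
dp[12][10] = 9. One LCS (by backtracking along matches): 4, 3, 4, 5, 4, 3, 4, 3, 3.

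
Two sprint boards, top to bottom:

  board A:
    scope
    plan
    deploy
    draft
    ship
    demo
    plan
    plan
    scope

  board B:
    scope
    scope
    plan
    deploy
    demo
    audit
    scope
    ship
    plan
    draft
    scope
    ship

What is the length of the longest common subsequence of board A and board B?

6

One common subsequence of length 6: scope at board A[1]=board B[2], then plan at board A[2]=board B[3], then deploy at board A[3]=board B[4], then ship at board A[5]=board B[8], then plan at board A[7]=board B[9], then scope at board A[9]=board B[11]. The LCS DP gives dp[9][12] = 6, so this is optimal.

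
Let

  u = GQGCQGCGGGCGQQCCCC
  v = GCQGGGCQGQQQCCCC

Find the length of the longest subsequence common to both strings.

14

Match G (u #3, v #1), then C (u #4, v #2), then Q (u #5, v #3), then G (u #8, v #4), then G (u #9, v #5), then G (u #10, v #6), then C (u #11, v #7), then G (u #12, v #9), then Q (u #13, v #11), then Q (u #14, v #12), then C (u #15, v #13), then C (u #16, v #14), then C (u #17, v #15), then C (u #18, v #16) — 14 characters in the same relative order in both, and the DP table's final entry dp[18][16] is also 14, so no common subsequence is longer.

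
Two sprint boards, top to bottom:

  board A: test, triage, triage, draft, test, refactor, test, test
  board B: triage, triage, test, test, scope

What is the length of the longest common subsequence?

Taking triage (board A #2, board B #1) → triage (board A #3, board B #2) → test (board A #5, board B #3) → test (board A #7, board B #4) gives a common subsequence of length 4. Since dp[8][5] = 4, nothing longer is possible.

4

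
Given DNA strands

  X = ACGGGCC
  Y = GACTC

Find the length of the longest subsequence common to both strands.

3

Let dp[i][j] be the LCS length of the first i bases of X and the first j bases of Y. dp[i][j] = dp[i-1][j-1]+1 when the i-th and j-th bases match, else max(dp[i-1][j], dp[i][j-1]).
    ·  G  A  C  T  C
 ·  0  0  0  0  0  0
 A  0  0  1  1  1  1
 C  0  0  1  2  2  2
 G  0  1  1  2  2  2
 G  0  1  1  2  2  2
 G  0  1  1  2  2  2
 C  0  1  1  2  2  3
 C  0  1  1  2  2  3
dp[7][5] = 3. One LCS (by backtracking along matches): ACC.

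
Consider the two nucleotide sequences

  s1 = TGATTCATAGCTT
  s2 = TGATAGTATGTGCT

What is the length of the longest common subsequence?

10

Pick T (s1 #1, s2 #1), G (s1 #2, s2 #2), A (s1 #3, s2 #3), T (s1 #4, s2 #4), T (s1 #5, s2 #7), A (s1 #7, s2 #8), T (s1 #8, s2 #11), G (s1 #10, s2 #12), C (s1 #11, s2 #13), T (s1 #13, s2 #14); all 10 bases appear in both, in order. The LCS DP gives dp[13][14] = 10, so this is optimal.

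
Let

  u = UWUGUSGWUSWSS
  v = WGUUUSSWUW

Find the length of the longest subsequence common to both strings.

Let dp[i][j] be the LCS length of the first i characters of u and the first j characters of v. dp[i][j] = dp[i-1][j-1]+1 when the i-th and j-th characters match, else max(dp[i-1][j], dp[i][j-1]).
    ·  W  G  U  U  U  S  S  W  U  W
 ·  0  0  0  0  0  0  0  0  0  0  0
 U  0  0  0  1  1  1  1  1  1  1  1
 W  0  1  1  1  1  1  1  1  2  2  2
 U  0  1  1  2  2  2  2  2  2  3  3
 G  0  1  2  2  2  2  2  2  2  3  3
 U  0  1  2  3  3  3  3  3  3  3  3
 S  0  1  2  3  3  3  4  4  4  4  4
 G  0  1  2  3  3  3  4  4  4  4  4
 W  0  1  2  3  3  3  4  4  5  5  5
 U  0  1  2  3  4  4  4  4  5  6  6
 S  0  1  2  3  4  4  5  5  5  6  6
 W  0  1  2  3  4  4  5  5  6  6  7
 S  0  1  2  3  4  4  5  6  6  6  7
 S  0  1  2  3  4  4  5  6  6  6  7
dp[13][10] = 7. One LCS (by backtracking along matches): UUUSWUW.

7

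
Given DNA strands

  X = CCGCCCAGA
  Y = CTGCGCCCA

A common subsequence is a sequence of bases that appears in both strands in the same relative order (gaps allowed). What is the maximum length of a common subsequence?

Match C (X #1, Y #1); then C (X #2, Y #4); then G (X #3, Y #5); then C (X #4, Y #6); then C (X #5, Y #7); then C (X #6, Y #8); then A (X #9, Y #9) — 7 bases in the same relative order in both. The LCS DP gives dp[9][9] = 7, so this is optimal.

7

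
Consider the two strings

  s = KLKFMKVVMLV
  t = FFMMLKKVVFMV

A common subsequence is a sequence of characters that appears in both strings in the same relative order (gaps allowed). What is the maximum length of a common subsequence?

Let dp[i][j] be the LCS length of the first i characters of s and the first j characters of t. dp[i][j] = dp[i-1][j-1]+1 when the i-th and j-th characters match, else max(dp[i-1][j], dp[i][j-1]).
    ·  F  F  M  M  L  K  K  V  V  F  M  V
 ·  0  0  0  0  0  0  0  0  0  0  0  0  0
 K  0  0  0  0  0  0  1  1  1  1  1  1  1
 L  0  0  0  0  0  1  1  1  1  1  1  1  1
 K  0  0  0  0  0  1  2  2  2  2  2  2  2
 F  0  1  1  1  1  1  2  2  2  2  3  3  3
 M  0  1  1  2  2  2  2  2  2  2  3  4  4
 K  0  1  1  2  2  2  3  3  3  3  3  4  4
 V  0  1  1  2  2  2  3  3  4  4  4  4  5
 V  0  1  1  2  2  2  3  3  4  5  5  5  5
 M  0  1  1  2  3  3  3  3  4  5  5  6  6
 L  0  1  1  2  3  4  4  4  4  5  5  6  6
 V  0  1  1  2  3  4  4  4  5  5  5  6  7
dp[11][12] = 7. One LCS (by backtracking along matches): LKKVVMV.

7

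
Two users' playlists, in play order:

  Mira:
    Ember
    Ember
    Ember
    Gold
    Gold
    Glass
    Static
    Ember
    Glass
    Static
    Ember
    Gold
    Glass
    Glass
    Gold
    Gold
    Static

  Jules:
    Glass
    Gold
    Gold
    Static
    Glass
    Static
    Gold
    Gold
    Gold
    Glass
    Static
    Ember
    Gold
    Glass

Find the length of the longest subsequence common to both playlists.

Taking Gold at Mira[4]=Jules[2], Gold at Mira[5]=Jules[3], Glass at Mira[6]=Jules[5], Static at Mira[7]=Jules[6], Glass at Mira[9]=Jules[10], Static at Mira[10]=Jules[11], Ember at Mira[11]=Jules[12], Gold at Mira[12]=Jules[13], Glass at Mira[14]=Jules[14] gives a common subsequence of length 9. The LCS DP gives dp[17][14] = 9, so this is optimal.

9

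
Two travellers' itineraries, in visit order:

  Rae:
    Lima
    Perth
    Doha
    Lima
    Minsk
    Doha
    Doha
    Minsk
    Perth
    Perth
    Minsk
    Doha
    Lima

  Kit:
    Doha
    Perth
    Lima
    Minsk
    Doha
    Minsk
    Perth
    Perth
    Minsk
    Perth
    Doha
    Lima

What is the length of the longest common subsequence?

One common subsequence of length 10: Perth (Rae #2, Kit #2), then Lima (Rae #4, Kit #3), then Minsk (Rae #5, Kit #4), then Doha (Rae #7, Kit #5), then Minsk (Rae #8, Kit #6), then Perth (Rae #9, Kit #7), then Perth (Rae #10, Kit #8), then Minsk (Rae #11, Kit #9), then Doha (Rae #12, Kit #11), then Lima (Rae #13, Kit #12). Since dp[13][12] = 10, nothing longer is possible.

10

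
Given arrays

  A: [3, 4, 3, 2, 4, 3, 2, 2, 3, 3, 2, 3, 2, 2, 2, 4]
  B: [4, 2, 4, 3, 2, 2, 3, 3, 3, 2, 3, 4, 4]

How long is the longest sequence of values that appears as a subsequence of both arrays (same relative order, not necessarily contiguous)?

11

Taking 4 (A #2, B #1), 2 (A #4, B #2), 4 (A #5, B #3), 3 (A #6, B #4), 2 (A #7, B #5), 2 (A #8, B #6), 3 (A #9, B #8), 3 (A #10, B #9), 2 (A #11, B #10), 3 (A #12, B #11), 4 (A #16, B #13) gives a common subsequence of length 11. Since dp[16][13] = 11, nothing longer is possible.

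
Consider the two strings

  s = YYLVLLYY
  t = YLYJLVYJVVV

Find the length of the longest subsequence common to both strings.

5

Let dp[i][j] be the LCS length of the first i characters of s and the first j characters of t. dp[i][j] = dp[i-1][j-1]+1 when the i-th and j-th characters match, else max(dp[i-1][j], dp[i][j-1]).
    ·  Y  L  Y  J  L  V  Y  J  V  V  V
 ·  0  0  0  0  0  0  0  0  0  0  0  0
 Y  0  1  1  1  1  1  1  1  1  1  1  1
 Y  0  1  1  2  2  2  2  2  2  2  2  2
 L  0  1  2  2  2  3  3  3  3  3  3  3
 V  0  1  2  2  2  3  4  4  4  4  4  4
 L  0  1  2  2  2  3  4  4  4  4  4  4
 L  0  1  2  2  2  3  4  4  4  4  4  4
 Y  0  1  2  3  3  3  4  5  5  5  5  5
 Y  0  1  2  3  3  3  4  5  5  5  5  5
dp[8][11] = 5. One LCS (by backtracking along matches): YYLVY.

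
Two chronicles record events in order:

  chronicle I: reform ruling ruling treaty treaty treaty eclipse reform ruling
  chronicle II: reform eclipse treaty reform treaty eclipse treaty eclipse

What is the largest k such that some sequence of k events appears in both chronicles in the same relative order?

Taking reform (chronicle I #1, chronicle II #1), treaty (chronicle I #4, chronicle II #3), treaty (chronicle I #5, chronicle II #5), treaty (chronicle I #6, chronicle II #7), eclipse (chronicle I #7, chronicle II #8) gives a common subsequence of length 5. The LCS DP gives dp[9][8] = 5, so this is optimal.

5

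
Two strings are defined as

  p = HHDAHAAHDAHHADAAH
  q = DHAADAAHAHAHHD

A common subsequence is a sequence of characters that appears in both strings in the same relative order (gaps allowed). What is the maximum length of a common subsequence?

Match H at p[1]=q[2]; then D at p[3]=q[5]; then A at p[4]=q[7]; then H at p[5]=q[8]; then A at p[7]=q[9]; then H at p[8]=q[10]; then A at p[10]=q[11]; then H at p[11]=q[12]; then H at p[12]=q[13]; then D at p[14]=q[14] — 10 characters in the same relative order in both. dp[17][14] = 10 confirms this is the maximum.

10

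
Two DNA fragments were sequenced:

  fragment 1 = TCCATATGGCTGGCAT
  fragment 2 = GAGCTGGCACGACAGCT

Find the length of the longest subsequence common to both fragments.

9

One common subsequence of length 9: C [3,4]; then T [7,5]; then G [8,6]; then G [9,7]; then C [10,10]; then G [12,11]; then G [13,15]; then C [14,16]; then T [16,17]. The LCS DP gives dp[16][17] = 9, so this is optimal.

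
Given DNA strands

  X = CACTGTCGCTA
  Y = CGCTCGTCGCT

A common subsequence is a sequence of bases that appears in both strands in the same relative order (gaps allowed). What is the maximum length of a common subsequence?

9

Match C [1,1], then C [3,3], then T [4,4], then G [5,6], then T [6,7], then C [7,8], then G [8,9], then C [9,10], then T [10,11] — 9 bases in the same relative order in both, and the DP table's final entry dp[11][11] is also 9, so no common subsequence is longer.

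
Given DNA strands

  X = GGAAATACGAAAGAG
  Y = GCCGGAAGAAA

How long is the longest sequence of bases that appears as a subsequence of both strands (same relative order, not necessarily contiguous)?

One common subsequence of length 8: G [1,4]; then G [2,5]; then A [5,6]; then A [7,7]; then G [9,8]; then A [11,9]; then A [12,10]; then A [14,11]. dp[15][11] = 8 confirms this is the maximum.

8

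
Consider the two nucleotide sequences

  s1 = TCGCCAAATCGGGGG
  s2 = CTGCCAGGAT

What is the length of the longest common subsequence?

7

Let dp[i][j] be the LCS length of the first i bases of s1 and the first j bases of s2. dp[i][j] = dp[i-1][j-1]+1 when the i-th and j-th bases match, else max(dp[i-1][j], dp[i][j-1]).
    ·  C  T  G  C  C  A  G  G  A  T
 ·  0  0  0  0  0  0  0  0  0  0  0
 T  0  0  1  1  1  1  1  1  1  1  1
 C  0  1  1  1  2  2  2  2  2  2  2
 G  0  1  1  2  2  2  2  3  3  3  3
 C  0  1  1  2  3  3  3  3  3  3  3
 C  0  1  1  2  3  4  4  4  4  4  4
 A  0  1  1  2  3  4  5  5  5  5  5
 A  0  1  1  2  3  4  5  5  5  6  6
 A  0  1  1  2  3  4  5  5  5  6  6
 T  0  1  2  2  3  4  5  5  5  6  7
 C  0  1  2  2  3  4  5  5  5  6  7
 G  0  1  2  3  3  4  5  6  6  6  7
 G  0  1  2  3  3  4  5  6  7  7  7
 G  0  1  2  3  3  4  5  6  7  7  7
 G  0  1  2  3  3  4  5  6  7  7  7
 G  0  1  2  3  3  4  5  6  7  7  7
dp[15][10] = 7. One LCS (by backtracking along matches): TGCCAAT.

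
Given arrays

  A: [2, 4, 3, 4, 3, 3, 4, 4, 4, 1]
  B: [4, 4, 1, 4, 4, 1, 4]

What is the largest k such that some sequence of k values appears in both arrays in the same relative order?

5

Let dp[i][j] be the LCS length of the first i values of A and the first j values of B. dp[i][j] = dp[i-1][j-1]+1 when the i-th and j-th values match, else max(dp[i-1][j], dp[i][j-1]).
    ·  4  4  1  4  4  1  4
 ·  0  0  0  0  0  0  0  0
 2  0  0  0  0  0  0  0  0
 4  0  1  1  1  1  1  1  1
 3  0  1  1  1  1  1  1  1
 4  0  1  2  2  2  2  2  2
 3  0  1  2  2  2  2  2  2
 3  0  1  2  2  2  2  2  2
 4  0  1  2  2  3  3  3  3
 4  0  1  2  2  3  4  4  4
 4  0  1  2  2  3  4  4  5
 1  0  1  2  3  3  4  5  5
dp[10][7] = 5. One LCS (by backtracking along matches): 4, 4, 4, 4, 4.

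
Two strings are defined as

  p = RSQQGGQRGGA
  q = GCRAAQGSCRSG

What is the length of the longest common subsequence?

Taking R (p #1, q #3), then Q (p #4, q #6), then G (p #5, q #7), then R (p #8, q #10), then G (p #10, q #12) gives a common subsequence of length 5. The LCS DP gives dp[11][12] = 5, so this is optimal.

5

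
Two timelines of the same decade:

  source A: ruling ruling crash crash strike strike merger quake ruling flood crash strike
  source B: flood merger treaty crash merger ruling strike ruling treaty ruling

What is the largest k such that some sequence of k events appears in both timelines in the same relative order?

Taking crash [4,4]; then merger [7,5]; then ruling [9,6]; then strike [12,7] gives a common subsequence of length 4, and the DP table's final entry dp[12][10] is also 4, so no common subsequence is longer.

4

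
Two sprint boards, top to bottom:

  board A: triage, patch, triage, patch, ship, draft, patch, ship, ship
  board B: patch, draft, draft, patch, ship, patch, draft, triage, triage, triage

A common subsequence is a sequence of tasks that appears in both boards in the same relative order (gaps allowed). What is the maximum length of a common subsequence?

Pick patch [2,1] → patch [4,4] → ship [5,5] → draft [6,7]; all 4 tasks appear in both, in order. Since dp[9][10] = 4, nothing longer is possible.

4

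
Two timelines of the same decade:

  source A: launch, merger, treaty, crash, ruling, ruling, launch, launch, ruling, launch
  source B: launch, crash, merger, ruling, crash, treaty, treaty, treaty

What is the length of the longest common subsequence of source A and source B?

Pick launch at source A[1]=source B[1]; then merger at source A[2]=source B[3]; then treaty at source A[3]=source B[8]; all 3 events appear in both, in order. The LCS DP gives dp[10][8] = 3, so this is optimal.

3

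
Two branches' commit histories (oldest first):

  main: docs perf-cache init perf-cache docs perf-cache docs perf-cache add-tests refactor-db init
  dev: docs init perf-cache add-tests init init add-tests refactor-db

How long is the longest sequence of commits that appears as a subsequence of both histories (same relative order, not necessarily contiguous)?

Taking docs [1,1], then perf-cache [2,3], then init [3,6], then add-tests [9,7], then refactor-db [10,8] gives a common subsequence of length 5. dp[11][8] = 5 confirms this is the maximum.

5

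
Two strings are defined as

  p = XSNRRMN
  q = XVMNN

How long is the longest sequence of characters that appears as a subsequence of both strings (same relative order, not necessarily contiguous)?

Let dp[i][j] be the LCS length of the first i characters of p and the first j characters of q. dp[i][j] = dp[i-1][j-1]+1 when the i-th and j-th characters match, else max(dp[i-1][j], dp[i][j-1]).
    ·  X  V  M  N  N
 ·  0  0  0  0  0  0
 X  0  1  1  1  1  1
 S  0  1  1  1  1  1
 N  0  1  1  1  2  2
 R  0  1  1  1  2  2
 R  0  1  1  1  2  2
 M  0  1  1  2  2  2
 N  0  1  1  2  3  3
dp[7][5] = 3. One LCS (by backtracking along matches): XNN.

3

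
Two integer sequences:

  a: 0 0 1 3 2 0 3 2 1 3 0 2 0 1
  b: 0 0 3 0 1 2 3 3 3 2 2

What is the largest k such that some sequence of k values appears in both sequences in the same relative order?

Pick 0 (a #1, b #2) → 0 (a #2, b #4) → 1 (a #3, b #5) → 3 (a #4, b #8) → 3 (a #7, b #9) → 2 (a #8, b #10) → 2 (a #12, b #11); all 7 values appear in both, in order. The LCS DP gives dp[14][11] = 7, so this is optimal.

7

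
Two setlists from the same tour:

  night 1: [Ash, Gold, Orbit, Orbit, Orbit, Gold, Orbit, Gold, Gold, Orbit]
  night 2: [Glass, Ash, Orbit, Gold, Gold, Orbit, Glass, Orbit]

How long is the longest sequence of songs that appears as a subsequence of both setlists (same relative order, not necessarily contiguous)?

Taking Ash (night 1 #1, night 2 #2); then Gold (night 1 #2, night 2 #4); then Gold (night 1 #6, night 2 #5); then Orbit (night 1 #7, night 2 #6); then Orbit (night 1 #10, night 2 #8) gives a common subsequence of length 5. The LCS DP gives dp[10][8] = 5, so this is optimal.

5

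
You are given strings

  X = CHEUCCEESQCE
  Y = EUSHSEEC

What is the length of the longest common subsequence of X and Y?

5

One common subsequence of length 5: E at X[3]=Y[1] → U at X[4]=Y[2] → E at X[7]=Y[6] → E at X[8]=Y[7] → C at X[11]=Y[8]. dp[12][8] = 5 confirms this is the maximum.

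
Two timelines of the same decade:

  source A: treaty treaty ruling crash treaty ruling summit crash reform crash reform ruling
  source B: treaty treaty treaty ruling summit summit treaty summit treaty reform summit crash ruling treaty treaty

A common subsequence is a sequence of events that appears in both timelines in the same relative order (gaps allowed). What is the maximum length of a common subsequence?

Pick treaty (source A #1, source B #2) → treaty (source A #2, source B #3) → ruling (source A #3, source B #4) → treaty (source A #5, source B #7) → summit (source A #7, source B #8) → reform (source A #9, source B #10) → crash (source A #10, source B #12) → ruling (source A #12, source B #13); all 8 events appear in both, in order. The LCS DP gives dp[12][15] = 8, so this is optimal.

8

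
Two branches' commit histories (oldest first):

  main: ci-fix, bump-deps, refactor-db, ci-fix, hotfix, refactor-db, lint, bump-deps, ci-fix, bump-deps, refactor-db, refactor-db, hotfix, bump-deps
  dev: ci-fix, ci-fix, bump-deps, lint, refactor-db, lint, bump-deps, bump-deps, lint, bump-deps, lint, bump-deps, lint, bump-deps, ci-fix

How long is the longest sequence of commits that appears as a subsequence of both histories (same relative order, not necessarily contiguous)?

7

Taking ci-fix at main[1]=dev[2]; then bump-deps at main[2]=dev[3]; then refactor-db at main[3]=dev[5]; then lint at main[7]=dev[9]; then bump-deps at main[8]=dev[10]; then bump-deps at main[10]=dev[12]; then bump-deps at main[14]=dev[14] gives a common subsequence of length 7. Since dp[14][15] = 7, nothing longer is possible.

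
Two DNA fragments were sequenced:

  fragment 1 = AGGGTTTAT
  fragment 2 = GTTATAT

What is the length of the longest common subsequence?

6

Let dp[i][j] be the LCS length of the first i bases of fragment 1 and the first j bases of fragment 2. dp[i][j] = dp[i-1][j-1]+1 when the i-th and j-th bases match, else max(dp[i-1][j], dp[i][j-1]).
    ·  G  T  T  A  T  A  T
 ·  0  0  0  0  0  0  0  0
 A  0  0  0  0  1  1  1  1
 G  0  1  1  1  1  1  1  1
 G  0  1  1  1  1  1  1  1
 G  0  1  1  1  1  1  1  1
 T  0  1  2  2  2  2  2  2
 T  0  1  2  3  3  3  3  3
 T  0  1  2  3  3  4  4  4
 A  0  1  2  3  4  4  5  5
 T  0  1  2  3  4  5  5  6
dp[9][7] = 6. One LCS (by backtracking along matches): GTTTAT.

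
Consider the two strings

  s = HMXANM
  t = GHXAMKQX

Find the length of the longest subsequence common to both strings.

One common subsequence of length 4: H (s #1, t #2); then X (s #3, t #3); then A (s #4, t #4); then M (s #6, t #5). Since dp[6][8] = 4, nothing longer is possible.

4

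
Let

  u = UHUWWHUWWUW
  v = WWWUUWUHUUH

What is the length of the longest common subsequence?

One common subsequence of length 6: U [1,4], then U [3,5], then W [4,6], then H [6,8], then U [7,9], then U [10,10]. Since dp[11][11] = 6, nothing longer is possible.

6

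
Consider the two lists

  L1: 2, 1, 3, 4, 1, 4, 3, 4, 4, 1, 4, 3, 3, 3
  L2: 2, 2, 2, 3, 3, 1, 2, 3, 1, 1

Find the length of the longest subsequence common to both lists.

Match 2 [1,3], 1 [2,6], 3 [3,8], 1 [5,9], 1 [10,10] — 5 values in the same relative order in both. Since dp[14][10] = 5, nothing longer is possible.

5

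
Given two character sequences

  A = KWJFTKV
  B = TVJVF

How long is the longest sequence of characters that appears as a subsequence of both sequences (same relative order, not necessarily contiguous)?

Taking J (A #3, B #3); then F (A #4, B #5) gives a common subsequence of length 2. dp[7][5] = 2 confirms this is the maximum.

2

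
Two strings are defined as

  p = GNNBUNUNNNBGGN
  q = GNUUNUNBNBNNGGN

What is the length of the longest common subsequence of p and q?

Match G [1,1], N [2,2], N [3,5], U [5,6], N [6,7], N [8,9], N [9,11], N [10,12], G [12,13], G [13,14], N [14,15] — 11 characters in the same relative order in both, and the DP table's final entry dp[14][15] is also 11, so no common subsequence is longer.

11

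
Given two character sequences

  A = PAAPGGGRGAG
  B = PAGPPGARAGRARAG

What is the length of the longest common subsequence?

Pick P at A[1]=B[1] → A at A[2]=B[2] → P at A[4]=B[5] → G at A[5]=B[6] → G at A[6]=B[10] → R at A[8]=B[13] → A at A[10]=B[14] → G at A[11]=B[15]; all 8 characters appear in both, in order. dp[11][15] = 8 confirms this is the maximum.

8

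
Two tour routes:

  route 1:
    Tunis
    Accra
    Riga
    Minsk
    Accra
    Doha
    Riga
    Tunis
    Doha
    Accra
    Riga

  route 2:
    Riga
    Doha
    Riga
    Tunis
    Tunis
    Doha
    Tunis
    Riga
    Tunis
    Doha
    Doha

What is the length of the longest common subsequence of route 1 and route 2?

6

One common subsequence of length 6: Riga [3,1], then Doha [6,2], then Riga [7,3], then Tunis [8,5], then Doha [9,6], then Riga [11,8], and the DP table's final entry dp[11][11] is also 6, so no common subsequence is longer.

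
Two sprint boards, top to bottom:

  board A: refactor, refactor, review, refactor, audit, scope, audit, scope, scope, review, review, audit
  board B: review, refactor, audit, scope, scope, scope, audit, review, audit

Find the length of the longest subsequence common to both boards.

Taking review [3,1] → refactor [4,2] → audit [5,3] → scope [6,4] → scope [8,5] → scope [9,6] → review [11,8] → audit [12,9] gives a common subsequence of length 8, and the DP table's final entry dp[12][9] is also 8, so no common subsequence is longer.

8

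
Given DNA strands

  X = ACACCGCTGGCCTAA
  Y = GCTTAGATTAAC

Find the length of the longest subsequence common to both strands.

7

Taking C [2,2]; then A [3,5]; then G [6,6]; then T [8,8]; then T [13,9]; then A [14,10]; then A [15,11] gives a common subsequence of length 7. Since dp[15][12] = 7, nothing longer is possible.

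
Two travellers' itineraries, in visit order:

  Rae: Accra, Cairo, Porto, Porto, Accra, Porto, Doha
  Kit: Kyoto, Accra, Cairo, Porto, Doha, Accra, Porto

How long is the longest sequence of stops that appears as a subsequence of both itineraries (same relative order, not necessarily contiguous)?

One common subsequence of length 5: Accra (Rae #1, Kit #2) → Cairo (Rae #2, Kit #3) → Porto (Rae #3, Kit #4) → Accra (Rae #5, Kit #6) → Porto (Rae #6, Kit #7). The LCS DP gives dp[7][7] = 5, so this is optimal.

5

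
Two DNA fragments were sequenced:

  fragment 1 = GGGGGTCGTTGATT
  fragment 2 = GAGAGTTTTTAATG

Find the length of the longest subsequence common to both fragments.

8

Match G (fragment 1 #1, fragment 2 #1); then G (fragment 1 #2, fragment 2 #3); then G (fragment 1 #3, fragment 2 #5); then T (fragment 1 #6, fragment 2 #8); then T (fragment 1 #9, fragment 2 #9); then T (fragment 1 #10, fragment 2 #10); then A (fragment 1 #12, fragment 2 #12); then T (fragment 1 #13, fragment 2 #13) — 8 bases in the same relative order in both. Since dp[14][14] = 8, nothing longer is possible.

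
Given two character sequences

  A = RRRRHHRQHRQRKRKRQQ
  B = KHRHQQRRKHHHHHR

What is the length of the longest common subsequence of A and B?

Taking R [4,3]; then H [6,4]; then Q [8,5]; then Q [11,6]; then R [12,7]; then R [14,8]; then K [15,9]; then R [16,15] gives a common subsequence of length 8. dp[18][15] = 8 confirms this is the maximum.

8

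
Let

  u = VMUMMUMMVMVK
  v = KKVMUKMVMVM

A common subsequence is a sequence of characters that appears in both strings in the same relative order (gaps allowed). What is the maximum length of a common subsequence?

One common subsequence of length 7: V at u[1]=v[3], M at u[2]=v[4], U at u[3]=v[5], M at u[4]=v[7], M at u[8]=v[9], V at u[9]=v[10], M at u[10]=v[11]. dp[12][11] = 7 confirms this is the maximum.

7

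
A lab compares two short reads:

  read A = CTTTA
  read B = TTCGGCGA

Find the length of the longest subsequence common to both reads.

3

Match T (read A #2, read B #1), T (read A #3, read B #2), A (read A #5, read B #8) — 3 bases in the same relative order in both. Since dp[5][8] = 3, nothing longer is possible.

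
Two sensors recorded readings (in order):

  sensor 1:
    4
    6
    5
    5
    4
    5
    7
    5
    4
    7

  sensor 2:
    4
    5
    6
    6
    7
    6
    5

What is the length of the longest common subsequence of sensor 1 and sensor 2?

4

Pick 4 [1,1], 6 [2,4], 7 [7,5], 5 [8,7]; all 4 values appear in both, in order, and the DP table's final entry dp[10][7] is also 4, so no common subsequence is longer.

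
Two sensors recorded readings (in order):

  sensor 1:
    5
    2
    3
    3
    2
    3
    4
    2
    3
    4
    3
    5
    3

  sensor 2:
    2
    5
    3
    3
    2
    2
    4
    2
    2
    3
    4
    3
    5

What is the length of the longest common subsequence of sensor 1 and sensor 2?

Pick 5 [1,2], 3 [3,3], 3 [4,4], 2 [5,6], 4 [7,7], 2 [8,9], 3 [9,10], 4 [10,11], 3 [11,12], 5 [12,13]; all 10 values appear in both, in order. The LCS DP gives dp[13][13] = 10, so this is optimal.

10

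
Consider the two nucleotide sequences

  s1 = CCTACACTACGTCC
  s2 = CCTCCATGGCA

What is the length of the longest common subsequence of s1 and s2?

One common subsequence of length 8: C (s1 #1, s2 #1), C (s1 #2, s2 #2), T (s1 #3, s2 #3), C (s1 #5, s2 #5), A (s1 #6, s2 #6), T (s1 #8, s2 #7), G (s1 #11, s2 #9), C (s1 #13, s2 #10). The LCS DP gives dp[14][11] = 8, so this is optimal.

8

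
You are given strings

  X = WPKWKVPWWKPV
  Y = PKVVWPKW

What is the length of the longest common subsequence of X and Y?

5

Let dp[i][j] be the LCS length of the first i characters of X and the first j characters of Y. dp[i][j] = dp[i-1][j-1]+1 when the i-th and j-th characters match, else max(dp[i-1][j], dp[i][j-1]).
    ·  P  K  V  V  W  P  K  W
 ·  0  0  0  0  0  0  0  0  0
 W  0  0  0  0  0  1  1  1  1
 P  0  1  1  1  1  1  2  2  2
 K  0  1  2  2  2  2  2  3  3
 W  0  1  2  2  2  3  3  3  4
 K  0  1  2  2  2  3  3  4  4
 V  0  1  2  3  3  3  3  4  4
 P  0  1  2  3  3  3  4  4  4
 W  0  1  2  3  3  4  4  4  5
 W  0  1  2  3  3  4  4  4  5
 K  0  1  2  3  3  4  4  5  5
 P  0  1  2  3  3  4  5  5  5
 V  0  1  2  3  4  4  5  5  5
dp[12][8] = 5. One LCS (by backtracking along matches): PKWKW.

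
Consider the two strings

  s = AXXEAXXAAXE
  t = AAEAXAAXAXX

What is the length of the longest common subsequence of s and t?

7

Match A at s[1]=t[2], then E at s[4]=t[3], then A at s[5]=t[4], then X at s[6]=t[5], then X at s[7]=t[8], then A at s[8]=t[9], then X at s[10]=t[11] — 7 characters in the same relative order in both. The LCS DP gives dp[11][11] = 7, so this is optimal.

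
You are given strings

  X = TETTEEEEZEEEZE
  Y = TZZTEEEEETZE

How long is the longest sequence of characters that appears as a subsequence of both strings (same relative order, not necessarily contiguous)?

9

Match T at X[1]=Y[1], then T at X[4]=Y[4], then E at X[5]=Y[5], then E at X[6]=Y[6], then E at X[7]=Y[7], then E at X[8]=Y[8], then E at X[10]=Y[9], then Z at X[13]=Y[11], then E at X[14]=Y[12] — 9 characters in the same relative order in both. dp[14][12] = 9 confirms this is the maximum.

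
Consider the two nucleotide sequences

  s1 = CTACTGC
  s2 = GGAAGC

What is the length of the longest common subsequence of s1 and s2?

3

Let dp[i][j] be the LCS length of the first i bases of s1 and the first j bases of s2. dp[i][j] = dp[i-1][j-1]+1 when the i-th and j-th bases match, else max(dp[i-1][j], dp[i][j-1]).
    ·  G  G  A  A  G  C
 ·  0  0  0  0  0  0  0
 C  0  0  0  0  0  0  1
 T  0  0  0  0  0  0  1
 A  0  0  0  1  1  1  1
 C  0  0  0  1  1  1  2
 T  0  0  0  1  1  1  2
 G  0  1  1  1  1  2  2
 C  0  1  1  1  1  2  3
dp[7][6] = 3. One LCS (by backtracking along matches): AGC.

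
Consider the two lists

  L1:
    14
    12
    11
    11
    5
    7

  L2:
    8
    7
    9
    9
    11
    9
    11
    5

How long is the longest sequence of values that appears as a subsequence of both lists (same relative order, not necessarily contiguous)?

3

Let dp[i][j] be the LCS length of the first i values of L1 and the first j values of L2. dp[i][j] = dp[i-1][j-1]+1 when the i-th and j-th values match, else max(dp[i-1][j], dp[i][j-1]).
    ·  8  7  9  9 11  9 11  5
 ·  0  0  0  0  0  0  0  0  0
14  0  0  0  0  0  0  0  0  0
12  0  0  0  0  0  0  0  0  0
11  0  0  0  0  0  1  1  1  1
11  0  0  0  0  0  1  1  2  2
 5  0  0  0  0  0  1  1  2  3
 7  0  0  1  1  1  1  1  2  3
dp[6][8] = 3. One LCS (by backtracking along matches): 11, 11, 5.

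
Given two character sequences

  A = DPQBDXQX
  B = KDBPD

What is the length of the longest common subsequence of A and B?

Let dp[i][j] be the LCS length of the first i characters of A and the first j characters of B. dp[i][j] = dp[i-1][j-1]+1 when the i-th and j-th characters match, else max(dp[i-1][j], dp[i][j-1]).
    ·  K  D  B  P  D
 ·  0  0  0  0  0  0
 D  0  0  1  1  1  1
 P  0  0  1  1  2  2
 Q  0  0  1  1  2  2
 B  0  0  1  2  2  2
 D  0  0  1  2  2  3
 X  0  0  1  2  2  3
 Q  0  0  1  2  2  3
 X  0  0  1  2  2  3
dp[8][5] = 3. One LCS (by backtracking along matches): DPD.

3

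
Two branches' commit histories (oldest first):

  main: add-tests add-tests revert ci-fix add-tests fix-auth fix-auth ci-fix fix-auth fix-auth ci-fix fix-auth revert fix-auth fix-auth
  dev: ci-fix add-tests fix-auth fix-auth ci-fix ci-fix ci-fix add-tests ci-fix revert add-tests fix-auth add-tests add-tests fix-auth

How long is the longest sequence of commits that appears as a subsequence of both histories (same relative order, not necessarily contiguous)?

Pick ci-fix at main[4]=dev[1], then add-tests at main[5]=dev[2], then fix-auth at main[6]=dev[3], then fix-auth at main[7]=dev[4], then ci-fix at main[8]=dev[7], then ci-fix at main[11]=dev[9], then revert at main[13]=dev[10], then fix-auth at main[14]=dev[12], then fix-auth at main[15]=dev[15]; all 9 commits appear in both, in order, and the DP table's final entry dp[15][15] is also 9, so no common subsequence is longer.

9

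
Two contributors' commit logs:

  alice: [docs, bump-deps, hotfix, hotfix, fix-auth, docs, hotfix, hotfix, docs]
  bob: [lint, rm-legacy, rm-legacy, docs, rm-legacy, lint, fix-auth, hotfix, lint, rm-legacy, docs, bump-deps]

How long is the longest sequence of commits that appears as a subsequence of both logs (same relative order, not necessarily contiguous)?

4

Pick docs [1,4], then fix-auth [5,7], then hotfix [7,8], then docs [9,11]; all 4 commits appear in both, in order. dp[9][12] = 4 confirms this is the maximum.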